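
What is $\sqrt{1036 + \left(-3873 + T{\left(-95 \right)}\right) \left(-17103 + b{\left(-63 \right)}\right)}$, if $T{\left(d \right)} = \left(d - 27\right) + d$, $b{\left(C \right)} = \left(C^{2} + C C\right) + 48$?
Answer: $\sqrt{37289566} \approx 6106.5$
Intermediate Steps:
$b{\left(C \right)} = 48 + 2 C^{2}$ ($b{\left(C \right)} = \left(C^{2} + C^{2}\right) + 48 = 2 C^{2} + 48 = 48 + 2 C^{2}$)
$T{\left(d \right)} = -27 + 2 d$ ($T{\left(d \right)} = \left(-27 + d\right) + d = -27 + 2 d$)
$\sqrt{1036 + \left(-3873 + T{\left(-95 \right)}\right) \left(-17103 + b{\left(-63 \right)}\right)} = \sqrt{1036 + \left(-3873 + \left(-27 + 2 \left(-95\right)\right)\right) \left(-17103 + \left(48 + 2 \left(-63\right)^{2}\right)\right)} = \sqrt{1036 + \left(-3873 - 217\right) \left(-17103 + \left(48 + 2 \cdot 3969\right)\right)} = \sqrt{1036 + \left(-3873 - 217\right) \left(-17103 + \left(48 + 7938\right)\right)} = \sqrt{1036 - 4090 \left(-17103 + 7986\right)} = \sqrt{1036 - -37288530} = \sqrt{1036 + 37288530} = \sqrt{37289566}$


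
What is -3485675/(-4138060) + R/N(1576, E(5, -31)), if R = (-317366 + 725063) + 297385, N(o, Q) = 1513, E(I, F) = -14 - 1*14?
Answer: 584589089439/1252176956 ≈ 466.86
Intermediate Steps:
E(I, F) = -28 (E(I, F) = -14 - 14 = -28)
R = 705082 (R = 407697 + 297385 = 705082)
-3485675/(-4138060) + R/N(1576, E(5, -31)) = -3485675/(-4138060) + 705082/1513 = -3485675*(-1/4138060) + 705082*(1/1513) = 697135/827612 + 705082/1513 = 584589089439/1252176956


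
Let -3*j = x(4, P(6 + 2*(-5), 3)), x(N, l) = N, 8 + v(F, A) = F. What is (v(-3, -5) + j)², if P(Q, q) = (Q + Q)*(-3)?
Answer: 1369/9 ≈ 152.11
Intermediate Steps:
v(F, A) = -8 + F
P(Q, q) = -6*Q (P(Q, q) = (2*Q)*(-3) = -6*Q)
j = -4/3 (j = -⅓*4 = -4/3 ≈ -1.3333)
(v(-3, -5) + j)² = ((-8 - 3) - 4/3)² = (-11 - 4/3)² = (-37/3)² = 1369/9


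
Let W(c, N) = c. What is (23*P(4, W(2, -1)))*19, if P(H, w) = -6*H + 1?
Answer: -10051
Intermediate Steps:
P(H, w) = 1 - 6*H
(23*P(4, W(2, -1)))*19 = (23*(1 - 6*4))*19 = (23*(1 - 24))*19 = (23*(-23))*19 = -529*19 = -10051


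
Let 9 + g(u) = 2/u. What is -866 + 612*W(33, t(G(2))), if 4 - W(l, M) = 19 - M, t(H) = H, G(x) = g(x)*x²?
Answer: -29630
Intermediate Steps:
g(u) = -9 + 2/u
G(x) = x²*(-9 + 2/x) (G(x) = (-9 + 2/x)*x² = x²*(-9 + 2/x))
W(l, M) = -15 + M (W(l, M) = 4 - (19 - M) = 4 + (-19 + M) = -15 + M)
-866 + 612*W(33, t(G(2))) = -866 + 612*(-15 + 2*(2 - 9*2)) = -866 + 612*(-15 + 2*(2 - 18)) = -866 + 612*(-15 + 2*(-16)) = -866 + 612*(-15 - 32) = -866 + 612*(-47) = -866 - 28764 = -29630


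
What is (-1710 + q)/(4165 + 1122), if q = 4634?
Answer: 172/311 ≈ 0.55305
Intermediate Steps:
(-1710 + q)/(4165 + 1122) = (-1710 + 4634)/(4165 + 1122) = 2924/5287 = 2924*(1/5287) = 172/311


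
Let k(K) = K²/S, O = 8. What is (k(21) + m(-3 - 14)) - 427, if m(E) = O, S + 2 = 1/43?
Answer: -54578/85 ≈ -642.09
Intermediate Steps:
S = -85/43 (S = -2 + 1/43 = -85/43 ≈ -1.9767)
m(E) = 8
k(K) = -43*K²/85 (k(K) = K²/(-85/43) = K²*(-43/85) = -43*K²/85)
(k(21) + m(-3 - 14)) - 427 = (-43/85*21² + 8) - 427 = (-43/85*441 + 8) - 427 = (-18963/85 + 8) - 427 = -18283/85 - 427 = -54578/85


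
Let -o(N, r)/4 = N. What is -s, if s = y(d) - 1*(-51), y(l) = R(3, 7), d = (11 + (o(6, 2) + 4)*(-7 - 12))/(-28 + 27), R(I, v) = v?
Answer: -58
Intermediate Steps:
o(N, r) = -4*N
d = -391 (d = (11 + (-4*6 + 4)*(-7 - 12))/(-28 + 27) = (11 + (-24 + 4)*(-19))/(-1) = (11 - 20*(-19))*(-1) = (11 + 380)*(-1) = 391*(-1) = -391)
y(l) = 7
s = 58 (s = 7 - 1*(-51) = 7 + 51 = 58)
-s = -1*58 = -58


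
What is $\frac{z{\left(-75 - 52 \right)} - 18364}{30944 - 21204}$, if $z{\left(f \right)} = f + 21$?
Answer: $- \frac{1847}{974} \approx -1.8963$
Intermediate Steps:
$z{\left(f \right)} = 21 + f$
$\frac{z{\left(-75 - 52 \right)} - 18364}{30944 - 21204} = \frac{\left(21 - 127\right) - 18364}{30944 - 21204} = \frac{\left(21 - 127\right) - 18364}{9740} = \left(-106 - 18364\right) \frac{1}{9740} = \left(-18470\right) \frac{1}{9740} = - \frac{1847}{974}$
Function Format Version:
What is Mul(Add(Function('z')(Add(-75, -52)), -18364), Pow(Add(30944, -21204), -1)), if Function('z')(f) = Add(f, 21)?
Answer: Rational(-1847, 974) ≈ -1.8963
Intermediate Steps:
Function('z')(f) = Add(21, f)
Mul(Add(Function('z')(Add(-75, -52)), -18364), Pow(Add(30944, -21204), -1)) = Mul(Add(Add(21, Add(-75, -52)), -18364), Pow(Add(30944, -21204), -1)) = Mul(Add(Add(21, -127), -18364), Pow(9740, -1)) = Mul(Add(-106, -18364), Rational(1, 9740)) = Mul(-18470, Rational(1, 9740)) = Rational(-1847, 974)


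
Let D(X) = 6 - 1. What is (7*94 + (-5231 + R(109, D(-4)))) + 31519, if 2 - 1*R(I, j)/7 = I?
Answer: 26197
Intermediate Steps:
D(X) = 5
R(I, j) = 14 - 7*I
(7*94 + (-5231 + R(109, D(-4)))) + 31519 = (7*94 + (-5231 + (14 - 7*109))) + 31519 = (658 + (-5231 + (14 - 763))) + 31519 = (658 + (-5231 - 749)) + 31519 = (658 - 5980) + 31519 = -5322 + 31519 = 26197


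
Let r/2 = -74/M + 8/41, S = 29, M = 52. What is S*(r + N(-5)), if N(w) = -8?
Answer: -161617/533 ≈ -303.22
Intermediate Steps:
r = -1309/533 (r = 2*(-74/52 + 8/41) = 2*(-74*1/52 + 8*(1/41)) = 2*(-37/26 + 8/41) = 2*(-1309/1066) = -1309/533 ≈ -2.4559)
S*(r + N(-5)) = 29*(-1309/533 - 8) = 29*(-5573/533) = -161617/533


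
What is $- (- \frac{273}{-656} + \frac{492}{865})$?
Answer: $- \frac{558897}{567440} \approx -0.98494$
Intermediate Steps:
$- (- \frac{273}{-656} + \frac{492}{865}) = - (\left(-273\right) \left(- \frac{1}{656}\right) + 492 \cdot \frac{1}{865}) = - (\frac{273}{656} + \frac{492}{865}) = \left(-1\right) \frac{558897}{567440} = - \frac{558897}{567440}$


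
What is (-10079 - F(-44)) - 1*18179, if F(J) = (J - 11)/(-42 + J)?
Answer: -2430243/86 ≈ -28259.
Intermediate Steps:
F(J) = (-11 + J)/(-42 + J)
(-10079 - F(-44)) - 1*18179 = (-10079 - (-11 - 44)/(-42 - 44)) - 1*18179 = (-10079 - (-55)/(-86)) - 18179 = (-10079 - (-1)*(-55)/86) - 18179 = (-10079 - 1*55/86) - 18179 = (-10079 - 55/86) - 18179 = -866849/86 - 18179 = -2430243/86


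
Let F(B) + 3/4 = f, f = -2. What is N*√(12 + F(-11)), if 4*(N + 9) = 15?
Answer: -21*√37/8 ≈ -15.967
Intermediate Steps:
N = -21/4 (N = -9 + (¼)*15 = -9 + 15/4 = -21/4 ≈ -5.2500)
F(B) = -11/4 (F(B) = -¾ - 2 = -11/4)
N*√(12 + F(-11)) = -21*√(12 - 11/4)/4 = -21*√37/8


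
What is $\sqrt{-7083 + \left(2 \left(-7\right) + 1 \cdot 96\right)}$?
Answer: $i \sqrt{7001} \approx 83.672 i$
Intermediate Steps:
$\sqrt{-7083 + \left(2 \left(-7\right) + 1 \cdot 96\right)} = \sqrt{-7083 + \left(-14 + 96\right)} = \sqrt{-7083 + 82} = \sqrt{-7001} = i \sqrt{7001}$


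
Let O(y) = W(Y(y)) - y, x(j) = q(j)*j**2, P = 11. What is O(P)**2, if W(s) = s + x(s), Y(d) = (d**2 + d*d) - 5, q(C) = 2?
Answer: 12670654096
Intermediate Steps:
x(j) = 2*j**2
Y(d) = -5 + 2*d**2 (Y(d) = (d**2 + d**2) - 5 = 2*d**2 - 5 = -5 + 2*d**2)
W(s) = s + 2*s**2
O(y) = -y + (-9 + 4*y**2)*(-5 + 2*y**2) (O(y) = (-5 + 2*y**2)*(1 + 2*(-5 + 2*y**2)) - y = (-5 + 2*y**2)*(1 + (-10 + 4*y**2)) - y = (-5 + 2*y**2)*(-9 + 4*y**2) - y = (-9 + 4*y**2)*(-5 + 2*y**2) - y = -y + (-9 + 4*y**2)*(-5 + 2*y**2))
O(P)**2 = (45 - 1*11 - 38*11**2 + 8*11**4)**2 = (45 - 11 - 38*121 + 8*14641)**2 = (45 - 11 - 4598 + 117128)**2 = 112564**2 = 12670654096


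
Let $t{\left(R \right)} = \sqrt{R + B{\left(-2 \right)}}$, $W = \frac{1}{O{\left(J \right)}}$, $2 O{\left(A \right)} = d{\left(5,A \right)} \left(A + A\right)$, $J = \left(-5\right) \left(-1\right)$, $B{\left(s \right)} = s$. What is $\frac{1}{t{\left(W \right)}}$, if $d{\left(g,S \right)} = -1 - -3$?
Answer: $- \frac{i \sqrt{190}}{19} \approx - 0.72548 i$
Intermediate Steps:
$d{\left(g,S \right)} = 2$ ($d{\left(g,S \right)} = -1 + 3 = 2$)
$J = 5$
$O{\left(A \right)} = 2 A$ ($O{\left(A \right)} = \frac{2 \left(A + A\right)}{2} = \frac{2 \cdot 2 A}{2} = \frac{4 A}{2} = 2 A$)
$W = \frac{1}{10}$ ($W = \frac{1}{2 \cdot 5} = \frac{1}{10} \approx 0.1$)
$t{\left(R \right)} = \sqrt{-2 + R}$ ($t{\left(R \right)} = \sqrt{R - 2} = \sqrt{-2 + R}$)
$\frac{1}{t{\left(W \right)}} = \frac{1}{\sqrt{-2 + \frac{1}{10}}} = \frac{1}{\sqrt{- \frac{19}{10}}} = \frac{1}{\frac{1}{10} i \sqrt{190}} = - \frac{i \sqrt{190}}{19}$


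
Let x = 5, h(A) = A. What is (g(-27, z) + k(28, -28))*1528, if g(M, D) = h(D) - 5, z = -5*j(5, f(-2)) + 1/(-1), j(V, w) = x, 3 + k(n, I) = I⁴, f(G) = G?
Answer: 939142416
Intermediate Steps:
k(n, I) = -3 + I⁴
j(V, w) = 5
z = -26 (z = -5*5 + 1/(-1) = -25 - 1 = -26)
g(M, D) = -5 + D (g(M, D) = D - 5 = -5 + D)
(g(-27, z) + k(28, -28))*1528 = ((-5 - 26) + (-3 + (-28)⁴))*1528 = (-31 + (-3 + 614656))*1528 = (-31 + 614653)*1528 = 614622*1528 = 939142416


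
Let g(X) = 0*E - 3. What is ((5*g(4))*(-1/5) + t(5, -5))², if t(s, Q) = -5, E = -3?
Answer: 4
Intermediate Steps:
g(X) = -3 (g(X) = 0*(-3) - 3 = 0 - 3 = -3)
((5*g(4))*(-1/5) + t(5, -5))² = ((5*(-3))*(-1/5) - 5)² = (-(-15)/5 - 5)² = (-15*(-⅕) - 5)² = (3 - 5)² = (-2)² = 4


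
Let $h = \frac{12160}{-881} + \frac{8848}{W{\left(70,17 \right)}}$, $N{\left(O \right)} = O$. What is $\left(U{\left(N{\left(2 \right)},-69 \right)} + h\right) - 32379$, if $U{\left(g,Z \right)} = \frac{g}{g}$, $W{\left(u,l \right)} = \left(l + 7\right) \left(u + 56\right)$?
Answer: $- \frac{770434207}{23787} \approx -32389.0$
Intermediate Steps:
$W{\left(u,l \right)} = \left(7 + l\right) \left(56 + u\right)$
$U{\left(g,Z \right)} = 1$
$h = - \frac{258721}{23787}$ ($h = \frac{12160}{-881} + \frac{8848}{392 + 7 \cdot 70 + 56 \cdot 17 + 17 \cdot 70} = 12160 \left(- \frac{1}{881}\right) + \frac{8848}{392 + 490 + 952 + 1190} = - \frac{12160}{881} + \frac{8848}{3024} = - \frac{12160}{881} + 8848 \cdot \frac{1}{3024} = - \frac{12160}{881} + \frac{79}{27} = - \frac{258721}{23787} \approx -10.877$)
$\left(U{\left(N{\left(2 \right)},-69 \right)} + h\right) - 32379 = \left(1 - \frac{258721}{23787}\right) - 32379 = - \frac{234934}{23787} - 32379 = - \frac{770434207}{23787}$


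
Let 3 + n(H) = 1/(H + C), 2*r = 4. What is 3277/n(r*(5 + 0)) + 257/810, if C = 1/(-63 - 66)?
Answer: -285043522/252315 ≈ -1129.7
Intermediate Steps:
r = 2 (r = (½)*4 = 2)
C = -1/129 (C = 1/(-129) = -1/129 ≈ -0.0077519)
n(H) = -3 + 1/(-1/129 + H) (n(H) = -3 + 1/(H - 1/129) = -3 + 1/(-1/129 + H))
3277/n(r*(5 + 0)) + 257/810 = 3277/((3*(44 - 258*(5 + 0))/(-1 + 129*(2*(5 + 0))))) + 257/810 = 3277/((3*(44 - 258*5)/(-1 + 129*(2*5)))) + 257*(1/810) = 3277/((3*(44 - 129*10)/(-1 + 129*10))) + 257/810 = 3277/((3*(44 - 1290)/(-1 + 1290))) + 257/810 = 3277/((3*(-1246)/1289)) + 257/810 = 3277/((3*(1/1289)*(-1246))) + 257/810 = 3277/(-3738/1289) + 257/810 = 3277*(-1289/3738) + 257/810 = -4224053/3738 + 257/810 = -285043522/252315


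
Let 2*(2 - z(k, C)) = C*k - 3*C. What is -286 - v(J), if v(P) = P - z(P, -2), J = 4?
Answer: -287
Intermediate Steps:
z(k, C) = 2 + 3*C/2 - C*k/2 (z(k, C) = 2 - (C*k - 3*C)/2 = 2 - (-3*C + C*k)/2 = 2 + (3*C/2 - C*k/2) = 2 + 3*C/2 - C*k/2)
v(P) = 1 (v(P) = P - (2 + (3/2)*(-2) - ½*(-2)*P) = P - (2 - 3 + P) = P - (-1 + P) = P + (1 - P) = 1)
-286 - v(J) = -286 - 1*1 = -286 - 1 = -287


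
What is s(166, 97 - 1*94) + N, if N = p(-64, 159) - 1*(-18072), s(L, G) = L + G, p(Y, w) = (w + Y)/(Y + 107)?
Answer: 784458/43 ≈ 18243.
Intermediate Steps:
p(Y, w) = (Y + w)/(107 + Y)
s(L, G) = G + L
N = 777191/43 (N = (-64 + 159)/(107 - 64) - 1*(-18072) = 95/43 + 18072 = 777191/43 ≈ 18074.)
s(166, 97 - 1*94) + N = ((97 - 1*94) + 166) + 777191/43 = ((97 - 94) + 166) + 777191/43 = (3 + 166) + 777191/43 = 169 + 777191/43 = 784458/43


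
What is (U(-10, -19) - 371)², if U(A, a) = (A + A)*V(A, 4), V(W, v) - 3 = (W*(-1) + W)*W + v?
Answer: 261121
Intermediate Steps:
V(W, v) = 3 + v (V(W, v) = 3 + ((W*(-1) + W)*W + v) = 3 + ((-W + W)*W + v) = 3 + (0*W + v) = 3 + (0 + v) = 3 + v)
U(A, a) = 14*A (U(A, a) = (A + A)*(3 + 4) = (2*A)*7 = 14*A)
(U(-10, -19) - 371)² = (14*(-10) - 371)² = (-140 - 371)² = (-511)² = 261121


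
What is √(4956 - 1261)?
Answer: √3695 ≈ 60.786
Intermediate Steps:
√(4956 - 1261) = √3695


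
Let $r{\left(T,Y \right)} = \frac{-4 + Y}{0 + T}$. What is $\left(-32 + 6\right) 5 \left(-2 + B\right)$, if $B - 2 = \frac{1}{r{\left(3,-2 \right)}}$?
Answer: $65$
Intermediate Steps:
$r{\left(T,Y \right)} = \frac{-4 + Y}{T}$
$B = \frac{3}{2}$ ($B = 2 + \frac{1}{\frac{1}{3} \left(-4 - 2\right)} = 2 + \frac{1}{\frac{1}{3} \left(-6\right)} = 2 + \frac{1}{-2} = 2 - \frac{1}{2} = \frac{3}{2} \approx 1.5$)
$\left(-32 + 6\right) 5 \left(-2 + B\right) = \left(-32 + 6\right) 5 \left(-2 + \frac{3}{2}\right) = - 26 \cdot 5 \left(- \frac{1}{2}\right) = \left(-26\right) \left(- \frac{5}{2}\right) = 65$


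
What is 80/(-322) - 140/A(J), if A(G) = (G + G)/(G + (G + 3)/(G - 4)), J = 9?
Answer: -42946/483 ≈ -88.915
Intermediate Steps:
A(G) = 2*G/(G + (3 + G)/(-4 + G)) (A(G) = (2*G)/(G + (3 + G)/(-4 + G)) = 2*G/(G + (3 + G)/(-4 + G)))
80/(-322) - 140/A(J) = 80/(-322) - 140*(3 + 9**2 - 3*9)/(18*(-4 + 9)) = 80*(-1/322) - 140/(2*9*5/(3 + 81 - 27)) = -40/161 - 140/(2*9*5/57) = -40/161 - 140/(2*9*(1/57)*5) = -40/161 - 140/30/19 = -40/161 - 140*19/30 = -40/161 - 266/3 = -42946/483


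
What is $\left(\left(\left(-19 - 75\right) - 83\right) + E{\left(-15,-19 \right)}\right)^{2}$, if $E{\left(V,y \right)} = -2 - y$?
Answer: $25600$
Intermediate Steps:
$\left(\left(\left(-19 - 75\right) - 83\right) + E{\left(-15,-19 \right)}\right)^{2} = \left(\left(\left(-19 - 75\right) - 83\right) - -17\right)^{2} = \left(\left(-94 - 83\right) + \left(-2 + 19\right)\right)^{2} = \left(-177 + 17\right)^{2} = \left(-160\right)^{2} = 25600$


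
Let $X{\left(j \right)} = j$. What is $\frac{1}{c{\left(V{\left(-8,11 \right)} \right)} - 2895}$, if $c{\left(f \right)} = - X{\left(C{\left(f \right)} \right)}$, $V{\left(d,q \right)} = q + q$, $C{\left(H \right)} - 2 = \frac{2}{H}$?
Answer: $- \frac{11}{31868} \approx -0.00034517$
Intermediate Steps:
$C{\left(H \right)} = 2 + \frac{2}{H}$
$V{\left(d,q \right)} = 2 q$
$c{\left(f \right)} = -2 - \frac{2}{f}$ ($c{\left(f \right)} = - (2 + \frac{2}{f}) = -2 - \frac{2}{f}$)
$\frac{1}{c{\left(V{\left(-8,11 \right)} \right)} - 2895} = \frac{1}{\left(-2 - \frac{2}{2 \cdot 11}\right) - 2895} = \frac{1}{\left(-2 - \frac{2}{22}\right) - 2895} = \frac{1}{\left(-2 - \frac{1}{11}\right) - 2895} = \frac{1}{- \frac{23}{11} - 2895} = \frac{1}{- \frac{31868}{11}} = - \frac{11}{31868}$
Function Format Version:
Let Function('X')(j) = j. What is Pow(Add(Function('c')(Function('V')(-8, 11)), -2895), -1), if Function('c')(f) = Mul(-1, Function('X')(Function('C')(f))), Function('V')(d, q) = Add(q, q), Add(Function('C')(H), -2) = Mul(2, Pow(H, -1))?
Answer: Rational(-11, 31868) ≈ -0.00034517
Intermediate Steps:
Function('C')(H) = Add(2, Mul(2, Pow(H, -1)))
Function('V')(d, q) = Mul(2, q)
Function('c')(f) = Add(-2, Mul(-2, Pow(f, -1))) (Function('c')(f) = Mul(-1, Add(2, Mul(2, Pow(f, -1)))) = Add(-2, Mul(-2, Pow(f, -1))))
Pow(Add(Function('c')(Function('V')(-8, 11)), -2895), -1) = Pow(Add(Add(-2, Mul(-2, Pow(Mul(2, 11), -1))), -2895), -1) = Pow(Add(Add(-2, Mul(-2, Pow(22, -1))), -2895), -1) = Pow(Add(Add(-2, Mul(-2, Rational(1, 22))), -2895), -1) = Pow(Add(Add(-2, Rational(-1, 11)), -2895), -1) = Pow(Add(Rational(-23, 11), -2895), -1) = Pow(Rational(-31868, 11), -1) = Rational(-11, 31868)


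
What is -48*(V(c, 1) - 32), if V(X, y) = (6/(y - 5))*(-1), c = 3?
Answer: 1464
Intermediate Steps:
V(X, y) = -6/(-5 + y) (V(X, y) = (6/(-5 + y))*(-1) = -6/(-5 + y))
-48*(V(c, 1) - 32) = -48*(-6/(-5 + 1) - 32) = -48*(-6/(-4) - 32) = -48*(-6*(-¼) - 32) = -48*(3/2 - 32) = -48*(-61/2) = 1464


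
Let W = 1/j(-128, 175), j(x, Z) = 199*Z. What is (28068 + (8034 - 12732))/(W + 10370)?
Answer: 271286750/120378417 ≈ 2.2536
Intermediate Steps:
W = 1/34825 (W = 1/(199*175) = 1/34825 ≈ 2.8715e-5)
(28068 + (8034 - 12732))/(W + 10370) = (28068 + (8034 - 12732))/(1/34825 + 10370) = (28068 - 4698)/(361135251/34825) = 23370*(34825/361135251) = 271286750/120378417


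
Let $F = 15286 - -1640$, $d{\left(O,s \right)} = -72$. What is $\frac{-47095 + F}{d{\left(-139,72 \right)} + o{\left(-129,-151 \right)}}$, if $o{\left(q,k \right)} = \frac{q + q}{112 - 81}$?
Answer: $\frac{935239}{2490} \approx 375.6$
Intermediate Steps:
$o{\left(q,k \right)} = \frac{2 q}{31}$
$F = 16926$ ($F = 15286 + 1640 = 16926$)
$\frac{-47095 + F}{d{\left(-139,72 \right)} + o{\left(-129,-151 \right)}} = \frac{-47095 + 16926}{-72 + \frac{2}{31} \left(-129\right)} = - \frac{30169}{-72 - \frac{258}{31}} = - \frac{30169}{- \frac{2490}{31}} = \left(-30169\right) \left(- \frac{31}{2490}\right) = \frac{935239}{2490}$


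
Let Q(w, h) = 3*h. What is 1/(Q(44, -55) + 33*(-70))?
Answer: -1/2475 ≈ -0.00040404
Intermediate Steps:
1/(Q(44, -55) + 33*(-70)) = 1/(3*(-55) + 33*(-70)) = 1/(-165 - 2310) = 1/(-2475) = -1/2475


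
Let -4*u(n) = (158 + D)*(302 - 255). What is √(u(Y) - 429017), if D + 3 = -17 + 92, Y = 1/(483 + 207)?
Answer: I*√1726878/2 ≈ 657.05*I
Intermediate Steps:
Y = 1/690 ≈ 0.0014493
D = 72 (D = -3 + (-17 + 92) = -3 + 75 = 72)
u(n) = -5405/2 (u(n) = -(158 + 72)*(302 - 255)/4 = -115*47/2 = -¼*10810 = -5405/2)
√(u(Y) - 429017) = √(-5405/2 - 429017) = √(-863439/2) = I*√1726878/2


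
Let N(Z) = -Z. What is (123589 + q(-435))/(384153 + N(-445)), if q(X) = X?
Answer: 61577/192299 ≈ 0.32021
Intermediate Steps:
(123589 + q(-435))/(384153 + N(-445)) = (123589 - 435)/(384153 - 1*(-445)) = 123154/(384153 + 445) = 123154/384598 = 123154*(1/384598) = 61577/192299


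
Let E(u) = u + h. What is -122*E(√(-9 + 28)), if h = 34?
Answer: -4148 - 122*√19 ≈ -4679.8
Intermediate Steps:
E(u) = 34 + u (E(u) = u + 34 = 34 + u)
-122*E(√(-9 + 28)) = -122*(34 + √(-9 + 28)) = -122*(34 + √19) = -4148 - 122*√19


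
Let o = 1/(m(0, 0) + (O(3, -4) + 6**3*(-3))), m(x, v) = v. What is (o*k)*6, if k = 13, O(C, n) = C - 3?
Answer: -13/108 ≈ -0.12037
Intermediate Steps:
O(C, n) = -3 + C
o = -1/648 (o = 1/(0 + ((-3 + 3) + 6**3*(-3))) = 1/(0 + (0 + 216*(-3))) = 1/(0 + (0 - 648)) = 1/(0 - 648) = 1/(-648) = -1/648 ≈ -0.0015432)
(o*k)*6 = -1/648*13*6 = -13/648*6 = -13/108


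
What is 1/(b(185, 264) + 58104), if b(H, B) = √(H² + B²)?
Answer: 58104/3375970895 - √103921/3375970895 ≈ 1.7116e-5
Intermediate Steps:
b(H, B) = √(B² + H²)
1/(b(185, 264) + 58104) = 1/(√(264² + 185²) + 58104) = 1/(√(69696 + 34225) + 58104) = 1/(√103921 + 58104) = 1/(58104 + √103921)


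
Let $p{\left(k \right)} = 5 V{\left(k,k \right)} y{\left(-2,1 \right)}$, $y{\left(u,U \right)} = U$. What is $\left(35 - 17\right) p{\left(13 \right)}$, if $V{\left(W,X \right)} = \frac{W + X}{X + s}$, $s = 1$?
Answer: $\frac{1170}{7} \approx 167.14$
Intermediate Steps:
$V{\left(W,X \right)} = \frac{W + X}{1 + X}$ ($V{\left(W,X \right)} = \frac{W + X}{X + 1} = \frac{W + X}{1 + X}$)
$p{\left(k \right)} = \frac{10 k}{1 + k}$ ($p{\left(k \right)} = 5 \frac{k + k}{1 + k} 1 = 5 \frac{2 k}{1 + k} 1 = \frac{10 k}{1 + k} 1 = \frac{10 k}{1 + k}$)
$\left(35 - 17\right) p{\left(13 \right)} = \left(35 - 17\right) 10 \cdot 13 \frac{1}{1 + 13} = 18 \cdot 10 \cdot 13 \cdot \frac{1}{14} = 18 \cdot \frac{65}{7} = \frac{1170}{7}$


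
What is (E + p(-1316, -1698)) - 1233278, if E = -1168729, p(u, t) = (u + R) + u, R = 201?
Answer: -2404438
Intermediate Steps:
p(u, t) = 201 + 2*u (p(u, t) = (u + 201) + u = (201 + u) + u = 201 + 2*u)
(E + p(-1316, -1698)) - 1233278 = (-1168729 + (201 + 2*(-1316))) - 1233278 = (-1168729 + (201 - 2632)) - 1233278 = (-1168729 - 2431) - 1233278 = -1171160 - 1233278 = -2404438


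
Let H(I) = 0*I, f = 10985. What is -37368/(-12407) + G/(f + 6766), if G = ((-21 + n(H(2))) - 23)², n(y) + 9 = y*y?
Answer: 698170631/220236657 ≈ 3.1701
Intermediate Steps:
H(I) = 0
n(y) = -9 + y² (n(y) = -9 + y*y = -9 + y²)
G = 2809 (G = ((-21 + (-9 + 0²)) - 23)² = ((-21 + (-9 + 0)) - 23)² = ((-21 - 9) - 23)² = (-30 - 23)² = (-53)² = 2809)
-37368/(-12407) + G/(f + 6766) = -37368/(-12407) + 2809/(10985 + 6766) = -37368*(-1/12407) + 2809/17751 = 37368/12407 + 2809*(1/17751) = 37368/12407 + 2809/17751 = 698170631/220236657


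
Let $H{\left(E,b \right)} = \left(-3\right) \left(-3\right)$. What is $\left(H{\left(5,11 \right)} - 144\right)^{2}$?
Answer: $18225$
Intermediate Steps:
$H{\left(E,b \right)} = 9$
$\left(H{\left(5,11 \right)} - 144\right)^{2} = \left(9 - 144\right)^{2} = \left(-135\right)^{2} = 18225$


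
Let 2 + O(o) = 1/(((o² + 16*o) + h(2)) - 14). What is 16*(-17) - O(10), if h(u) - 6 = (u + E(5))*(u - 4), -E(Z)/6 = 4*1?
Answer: -79921/296 ≈ -270.00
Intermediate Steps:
E(Z) = -24
h(u) = 6 + (-24 + u)*(-4 + u) (h(u) = 6 + (u - 24)*(u - 4) = 6 + (-24 + u)*(-4 + u))
O(o) = -2 + 1/(36 + o² + 16*o) (O(o) = -2 + 1/(((o² + 16*o) + (102 + 2² - 28*2)) - 14) = -2 + 1/(((o² + 16*o) + (102 + 4 - 56)) - 14) = -2 + 1/(((o² + 16*o) + 50) - 14) = -2 + 1/((50 + o² + 16*o) - 14) = -2 + 1/(36 + o² + 16*o))
16*(-17) - O(10) = 16*(-17) - (-71 - 32*10 - 2*10²)/(36 + 10² + 16*10) = -272 - (-71 - 320 - 2*100)/(36 + 100 + 160) = -272 - (-71 - 320 - 200)/296 = -272 - (-591)/296 = -272 - 1*(-591/296) = -272 + 591/296 = -79921/296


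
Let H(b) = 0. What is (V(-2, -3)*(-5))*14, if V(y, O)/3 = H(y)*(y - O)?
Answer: 0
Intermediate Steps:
V(y, O) = 0 (V(y, O) = 3*(0*(y - O)) = 3*0 = 0)
(V(-2, -3)*(-5))*14 = (0*(-5))*14 = 0*14 = 0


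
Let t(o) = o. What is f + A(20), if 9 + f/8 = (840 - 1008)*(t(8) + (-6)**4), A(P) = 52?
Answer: -1752596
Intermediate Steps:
f = -1752648 (f = -72 + 8*((840 - 1008)*(8 + (-6)**4)) = -72 + 8*(-168*(8 + 1296)) = -72 + 8*(-168*1304) = -72 + 8*(-219072) = -72 - 1752576 = -1752648)
f + A(20) = -1752648 + 52 = -1752596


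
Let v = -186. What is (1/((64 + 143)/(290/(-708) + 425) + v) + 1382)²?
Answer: 2807049711373104289/1469729480976 ≈ 1.9099e+6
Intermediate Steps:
(1/((64 + 143)/(290/(-708) + 425) + v) + 1382)² = (1/((64 + 143)/(290/(-708) + 425) - 186) + 1382)² = (1/(207/(290*(-1/708) + 425) - 186) + 1382)² = (1/(207/(-145/354 + 425) - 186) + 1382)² = (1/(207/(150305/354) - 186) + 1382)² = (1/(207*(354/150305) - 186) + 1382)² = (1/(3186/6535 - 186) + 1382)² = (1/(-1212324/6535) + 1382)² = (-6535/1212324 + 1382)² = (1675425233/1212324)² = 2807049711373104289/1469729480976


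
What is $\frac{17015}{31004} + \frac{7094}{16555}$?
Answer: $\frac{501625701}{513271220} \approx 0.97731$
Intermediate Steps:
$\frac{17015}{31004} + \frac{7094}{16555} = \frac{501625701}{513271220}$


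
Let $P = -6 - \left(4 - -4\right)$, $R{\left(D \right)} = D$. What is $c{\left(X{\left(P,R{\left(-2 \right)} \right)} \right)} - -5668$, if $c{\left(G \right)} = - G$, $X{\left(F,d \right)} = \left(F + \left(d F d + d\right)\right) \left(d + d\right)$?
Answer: $5380$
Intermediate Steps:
$P = -14$ ($P = -6 - \left(4 + 4\right) = -6 - 8 = -14$)
$X{\left(F,d \right)} = 2 d \left(F + d + F d^{2}\right)$ ($X{\left(F,d \right)} = \left(F + \left(F d d + d\right)\right) 2 d = \left(F + \left(F d^{2} + d\right)\right) 2 d = \left(F + \left(d + F d^{2}\right)\right) 2 d = \left(F + d + F d^{2}\right) 2 d = 2 d \left(F + d + F d^{2}\right)$)
$c{\left(X{\left(P,R{\left(-2 \right)} \right)} \right)} - -5668 = - 2 \left(-2\right) \left(-14 - 2 - 14 \left(-2\right)^{2}\right) - -5668 = - 2 \left(-2\right) \left(-14 - 2 - 56\right) + 5668 = - 2 \left(-2\right) \left(-72\right) + 5668 = \left(-1\right) 288 + 5668 = -288 + 5668 = 5380$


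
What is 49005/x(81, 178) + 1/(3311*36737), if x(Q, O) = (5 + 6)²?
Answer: 49262663836/121636207 ≈ 405.00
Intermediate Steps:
x(Q, O) = 121 (x(Q, O) = 11² = 121)
49005/x(81, 178) + 1/(3311*36737) = 49005/121 + 1/(3311*36737) = 49005*(1/121) + (1/3311)*(1/36737) = 405 + 1/121636207 = 49262663836/121636207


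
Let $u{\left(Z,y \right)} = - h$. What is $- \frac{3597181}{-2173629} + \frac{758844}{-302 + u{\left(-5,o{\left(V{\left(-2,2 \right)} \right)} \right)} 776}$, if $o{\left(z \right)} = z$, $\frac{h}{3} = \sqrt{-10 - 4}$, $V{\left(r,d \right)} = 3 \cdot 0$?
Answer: $- \frac{56217816629693}{41280138241005} + \frac{441647208 i \sqrt{14}}{18991345} \approx -1.3619 + 87.013 i$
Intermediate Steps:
$V{\left(r,d \right)} = 0$
$h = 3 i \sqrt{14}$ ($h = 3 \sqrt{-10 - 4} = 3 \sqrt{-14} = 3 i \sqrt{14} \approx 11.225 i$)
$u{\left(Z,y \right)} = - 3 i \sqrt{14}$
$- \frac{3597181}{-2173629} + \frac{758844}{-302 + u{\left(-5,o{\left(V{\left(-2,2 \right)} \right)} \right)} 776} = - \frac{3597181}{-2173629} + \frac{758844}{-302 + - 3 i \sqrt{14} \cdot 776} = \left(-3597181\right) \left(- \frac{1}{2173629}\right) + \frac{758844}{-302 - 2328 i \sqrt{14}} = \frac{3597181}{2173629} + \frac{758844}{-302 - 2328 i \sqrt{14}}$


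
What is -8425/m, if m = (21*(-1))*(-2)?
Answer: -8425/42 ≈ -200.60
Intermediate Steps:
m = 42 (m = -21*(-2) = 42)
-8425/m = -8425/42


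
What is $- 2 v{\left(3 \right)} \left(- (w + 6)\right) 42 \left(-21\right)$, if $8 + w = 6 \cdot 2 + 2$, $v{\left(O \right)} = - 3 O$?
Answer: $190512$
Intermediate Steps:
$w = 6$ ($w = -8 + \left(6 \cdot 2 + 2\right) = -8 + \left(12 + 2\right) = -8 + 14 = 6$)
$- 2 v{\left(3 \right)} \left(- (w + 6)\right) 42 \left(-21\right) = - 2 \left(\left(-3\right) 3\right) \left(- (6 + 6)\right) 42 \left(-21\right) = \left(-2\right) \left(-9\right) \left(\left(-1\right) 12\right) 42 \left(-21\right) = 18 \left(-12\right) 42 \left(-21\right) = \left(-216\right) 42 \left(-21\right) = \left(-9072\right) \left(-21\right) = 190512$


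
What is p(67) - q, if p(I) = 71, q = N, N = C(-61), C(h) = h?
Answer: 132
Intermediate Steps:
N = -61
q = -61
p(67) - q = 71 - 1*(-61) = 71 + 61 = 132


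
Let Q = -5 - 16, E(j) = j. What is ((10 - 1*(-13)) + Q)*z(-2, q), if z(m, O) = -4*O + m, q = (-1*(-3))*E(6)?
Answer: -148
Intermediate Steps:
q = 18 (q = -1*(-3)*6 = 3*6 = 18)
Q = -21
z(m, O) = m - 4*O
((10 - 1*(-13)) + Q)*z(-2, q) = ((10 - 1*(-13)) - 21)*(-2 - 4*18) = ((10 + 13) - 21)*(-2 - 72) = (23 - 21)*(-74) = 2*(-74) = -148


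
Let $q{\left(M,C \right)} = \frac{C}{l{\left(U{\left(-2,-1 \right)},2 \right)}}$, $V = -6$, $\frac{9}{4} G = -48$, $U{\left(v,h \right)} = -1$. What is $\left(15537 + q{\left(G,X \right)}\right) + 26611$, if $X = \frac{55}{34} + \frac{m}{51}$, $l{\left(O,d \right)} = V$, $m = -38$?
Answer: $\frac{25794487}{612} \approx 42148.0$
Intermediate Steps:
$G = - \frac{64}{3}$ ($G = \frac{4}{9} \left(-48\right) = - \frac{64}{3} \approx -21.333$)
$l{\left(O,d \right)} = -6$
$X = \frac{89}{102}$ ($X = \frac{55}{34} - \frac{38}{51} = \frac{89}{102} \approx 0.87255$)
$q{\left(M,C \right)} = - \frac{C}{6}$ ($q{\left(M,C \right)} = \frac{C}{-6} = C \left(- \frac{1}{6}\right) = - \frac{C}{6}$)
$\left(15537 + q{\left(G,X \right)}\right) + 26611 = \left(15537 - \frac{89}{612}\right) + 26611 = \frac{9508555}{612} + 26611 = \frac{25794487}{612}$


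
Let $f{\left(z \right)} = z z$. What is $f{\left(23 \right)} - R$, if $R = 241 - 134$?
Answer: $422$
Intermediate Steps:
$R = 107$
$f{\left(z \right)} = z^{2}$
$f{\left(23 \right)} - R = 23^{2} - 107 = 529 - 107 = 422$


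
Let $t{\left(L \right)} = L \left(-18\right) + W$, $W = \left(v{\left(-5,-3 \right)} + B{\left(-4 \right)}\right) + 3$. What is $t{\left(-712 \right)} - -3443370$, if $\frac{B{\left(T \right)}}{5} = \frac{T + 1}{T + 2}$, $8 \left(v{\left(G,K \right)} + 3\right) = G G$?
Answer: $\frac{27649573}{8} \approx 3.4562 \cdot 10^{6}$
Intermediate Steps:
$v{\left(G,K \right)} = -3 + \frac{G^{2}}{8}$ ($v{\left(G,K \right)} = -3 + \frac{G G}{8} = -3 + \frac{G^{2}}{8}$)
$B{\left(T \right)} = \frac{5 \left(1 + T\right)}{2 + T}$ ($B{\left(T \right)} = 5 \frac{T + 1}{T + 2} = 5 \frac{1 + T}{2 + T} = \frac{5 \left(1 + T\right)}{2 + T}$)
$W = \frac{85}{8}$ ($W = \left(\left(-3 + \frac{\left(-5\right)^{2}}{8}\right) + \frac{5 \left(1 - 4\right)}{2 - 4}\right) + 3 = \left(\left(-3 + \frac{1}{8} \cdot 25\right) + 5 \frac{1}{-2} \left(-3\right)\right) + 3 = \left(\left(-3 + \frac{25}{8}\right) + 5 \left(- \frac{1}{2}\right) \left(-3\right)\right) + 3 = \left(\frac{1}{8} + \frac{15}{2}\right) + 3 = \frac{61}{8} + 3 = \frac{85}{8} \approx 10.625$)
$t{\left(L \right)} = \frac{85}{8} - 18 L$ ($t{\left(L \right)} = L \left(-18\right) + \frac{85}{8} = - 18 L + \frac{85}{8} = \frac{85}{8} - 18 L$)
$t{\left(-712 \right)} - -3443370 = \left(\frac{85}{8} - -12816\right) - -3443370 = \left(\frac{85}{8} + 12816\right) + 3443370 = \frac{102613}{8} + 3443370 = \frac{27649573}{8}$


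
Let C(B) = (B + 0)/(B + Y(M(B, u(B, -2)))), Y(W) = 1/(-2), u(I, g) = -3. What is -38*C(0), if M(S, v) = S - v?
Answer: 0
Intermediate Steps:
Y(W) = -½
C(B) = B/(-½ + B) (C(B) = (B + 0)/(B - ½) = B/(-½ + B))
-38*C(0) = -76*0/(-1 + 2*0) = -76*0/(-1 + 0) = -76*0/(-1) = -76*0*(-1) = -38*0 = 0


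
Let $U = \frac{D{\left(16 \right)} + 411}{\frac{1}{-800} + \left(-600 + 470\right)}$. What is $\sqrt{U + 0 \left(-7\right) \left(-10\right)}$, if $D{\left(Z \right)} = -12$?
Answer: $\frac{20 i \sqrt{9221422}}{34667} \approx 1.7519 i$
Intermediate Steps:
$U = - \frac{106400}{34667}$ ($U = \frac{-12 + 411}{\frac{1}{-800} + \left(-600 + 470\right)} = \frac{399}{- \frac{1}{800} - 130} = \frac{399}{- \frac{104001}{800}} = 399 \left(- \frac{800}{104001}\right) = - \frac{106400}{34667} \approx -3.0692$)
$\sqrt{U + 0 \left(-7\right) \left(-10\right)} = \sqrt{- \frac{106400}{34667} + 0 \left(-7\right) \left(-10\right)} = \sqrt{- \frac{106400}{34667} + 0 \left(-10\right)} = \sqrt{- \frac{106400}{34667} + 0} = \sqrt{- \frac{106400}{34667}} = \frac{20 i \sqrt{9221422}}{34667}$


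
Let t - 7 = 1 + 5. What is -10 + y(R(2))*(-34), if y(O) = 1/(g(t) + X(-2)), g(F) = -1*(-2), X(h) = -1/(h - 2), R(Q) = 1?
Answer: -226/9 ≈ -25.111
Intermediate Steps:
X(h) = -1/(-2 + h)
t = 13 (t = 7 + (1 + 5) = 7 + 6 = 13)
g(F) = 2
y(O) = 4/9 (y(O) = 1/(2 - 1/(-2 - 2)) = 1/(2 - 1/(-4)) = 1/(2 - 1*(-¼)) = 1/(2 + ¼) = 1/(9/4) = 4/9)
-10 + y(R(2))*(-34) = -10 + (4/9)*(-34) = -10 - 136/9 = -226/9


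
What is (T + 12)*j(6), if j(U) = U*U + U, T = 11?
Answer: 966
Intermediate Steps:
j(U) = U + U² (j(U) = U² + U = U + U²)
(T + 12)*j(6) = (11 + 12)*(6*(1 + 6)) = 23*(6*7) = 23*42 = 966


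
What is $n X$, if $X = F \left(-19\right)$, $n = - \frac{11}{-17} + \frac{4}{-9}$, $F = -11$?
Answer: $\frac{6479}{153} \approx 42.346$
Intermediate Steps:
$n = \frac{31}{153}$ ($n = \left(-11\right) \left(- \frac{1}{17}\right) + 4 \left(- \frac{1}{9}\right) = \frac{11}{17} - \frac{4}{9} = \frac{31}{153} \approx 0.20261$)
$X = 209$ ($X = \left(-11\right) \left(-19\right) = 209$)
$n X = \frac{31}{153} \cdot 209 = \frac{6479}{153}$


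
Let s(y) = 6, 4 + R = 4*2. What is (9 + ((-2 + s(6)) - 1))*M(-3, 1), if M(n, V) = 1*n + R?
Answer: 12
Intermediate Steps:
R = 4 (R = -4 + 4*2 = -4 + 8 = 4)
M(n, V) = 4 + n (M(n, V) = 1*n + 4 = n + 4 = 4 + n)
(9 + ((-2 + s(6)) - 1))*M(-3, 1) = (9 + ((-2 + 6) - 1))*(4 - 3) = (9 + (4 - 1))*1 = (9 + 3)*1 = 12*1 = 12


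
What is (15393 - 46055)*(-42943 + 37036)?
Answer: 181120434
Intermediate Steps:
(15393 - 46055)*(-42943 + 37036) = -30662*(-5907) = 181120434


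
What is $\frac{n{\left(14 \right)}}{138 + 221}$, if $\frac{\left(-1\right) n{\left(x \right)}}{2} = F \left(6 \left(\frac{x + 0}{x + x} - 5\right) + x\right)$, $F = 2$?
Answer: $\frac{52}{359} \approx 0.14485$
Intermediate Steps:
$n{\left(x \right)} = 108 - 4 x$ ($n{\left(x \right)} = - 2 \cdot 2 \left(6 \left(\frac{x + 0}{x + x} - 5\right) + x\right) = - 2 \cdot 2 \left(6 \left(\frac{x}{2 x} - 5\right) + x\right) = - 2 \cdot 2 \left(6 \left(x \frac{1}{2 x} - 5\right) + x\right) = - 2 \cdot 2 \left(6 \left(\frac{1}{2} - 5\right) + x\right) = - 2 \cdot 2 \left(6 \left(- \frac{9}{2}\right) + x\right) = - 2 \cdot 2 \left(-27 + x\right) = - 2 \left(-54 + 2 x\right) = 108 - 4 x$)
$\frac{n{\left(14 \right)}}{138 + 221} = \frac{108 - 56}{138 + 221} = \frac{108 - 56}{359} = 52 \cdot \frac{1}{359} = \frac{52}{359}$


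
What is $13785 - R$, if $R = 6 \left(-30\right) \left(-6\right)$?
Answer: $12705$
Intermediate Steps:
$R = 1080$ ($R = \left(-180\right) \left(-6\right) = 1080$)
$13785 - R = 13785 - 1080 = 12705$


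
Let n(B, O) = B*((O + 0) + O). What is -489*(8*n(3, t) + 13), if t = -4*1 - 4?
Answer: 181419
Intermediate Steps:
t = -8 (t = -4 - 4 = -8)
n(B, O) = 2*B*O (n(B, O) = B*(O + O) = B*(2*O) = 2*B*O)
-489*(8*n(3, t) + 13) = -489*(8*(2*3*(-8)) + 13) = -489*(8*(-48) + 13) = -489*(-384 + 13) = -489*(-371) = 181419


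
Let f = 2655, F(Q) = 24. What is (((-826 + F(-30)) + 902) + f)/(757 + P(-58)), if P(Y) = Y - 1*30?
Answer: 2755/669 ≈ 4.1181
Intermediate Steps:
P(Y) = -30 + Y (P(Y) = Y - 30 = -30 + Y)
(((-826 + F(-30)) + 902) + f)/(757 + P(-58)) = (((-826 + 24) + 902) + 2655)/(757 + (-30 - 58)) = ((-802 + 902) + 2655)/(757 - 88) = (100 + 2655)/669 = 2755*(1/669) = 2755/669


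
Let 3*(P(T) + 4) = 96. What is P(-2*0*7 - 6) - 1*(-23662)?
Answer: 23690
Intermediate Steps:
P(T) = 28 (P(T) = -4 + (1/3)*96 = -4 + 32 = 28)
P(-2*0*7 - 6) - 1*(-23662) = 28 - 1*(-23662) = 28 + 23662 = 23690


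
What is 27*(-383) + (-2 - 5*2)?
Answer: -10353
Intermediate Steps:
27*(-383) + (-2 - 5*2) = -10341 + (-2 - 10) = -10341 - 12 = -10353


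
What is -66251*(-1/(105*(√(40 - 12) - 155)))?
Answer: -2053781/503937 - 132502*√7/2519685 ≈ -4.2146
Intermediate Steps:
-66251*(-1/(105*(√(40 - 12) - 155))) = -66251*(-1/(105*(√28 - 155))) = -66251*(-1/(105*(2*√7 - 155))) = -66251*(-1/(105*(-155 + 2*√7))) = -66251/(16275 - 210*√7)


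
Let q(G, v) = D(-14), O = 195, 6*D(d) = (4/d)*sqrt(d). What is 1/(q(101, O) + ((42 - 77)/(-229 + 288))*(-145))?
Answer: 18863775/1622611337 + 10443*I*sqrt(14)/1622611337 ≈ 0.011626 + 2.4081e-5*I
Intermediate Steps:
D(d) = 2/(3*sqrt(d)) (D(d) = ((4/d)*sqrt(d))/6 = (4/sqrt(d))/6 = 2/(3*sqrt(d)))
q(G, v) = -I*sqrt(14)/21 (q(G, v) = 2/(3*sqrt(-14)) = 2*(-I*sqrt(14)/14)/3 = -I*sqrt(14)/21)
1/(q(101, O) + ((42 - 77)/(-229 + 288))*(-145)) = 1/(-I*sqrt(14)/21 + ((42 - 77)/(-229 + 288))*(-145)) = 1/(-I*sqrt(14)/21 - 35/59*(-145)) = 1/(-I*sqrt(14)/21 + 5075/59) = 1/(5075/59 - I*sqrt(14)/21)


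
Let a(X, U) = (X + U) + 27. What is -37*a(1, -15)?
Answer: -481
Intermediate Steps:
a(X, U) = 27 + U + X (a(X, U) = (U + X) + 27 = 27 + U + X)
-37*a(1, -15) = -37*(27 - 15 + 1) = -37*13 = -481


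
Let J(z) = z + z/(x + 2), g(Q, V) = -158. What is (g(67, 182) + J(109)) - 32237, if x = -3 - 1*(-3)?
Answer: -64463/2 ≈ -32232.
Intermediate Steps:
x = 0 (x = -3 + 3 = 0)
J(z) = 3*z/2 (J(z) = z + z/(0 + 2) = z + z/2 = 3*z/2)
(g(67, 182) + J(109)) - 32237 = (-158 + (3/2)*109) - 32237 = (-158 + 327/2) - 32237 = 11/2 - 32237 = -64463/2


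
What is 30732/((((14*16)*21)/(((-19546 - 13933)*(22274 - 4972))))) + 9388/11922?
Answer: -4421478215440285/1168356 ≈ -3.7844e+9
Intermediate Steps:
30732/((((14*16)*21)/(((-19546 - 13933)*(22274 - 4972))))) + 9388/11922 = 30732/(((224*21)/((-33479*17302)))) + 9388*(1/11922) = 30732/((4704/(-579253658))) + 4694/5961 = 30732/((4704*(-1/579253658))) + 4694/5961 = 30732/(-2352/289626829) + 4694/5961 = 30732*(-289626829/2352) + 4694/5961 = -741734309069/196 + 4694/5961 = -4421478215440285/1168356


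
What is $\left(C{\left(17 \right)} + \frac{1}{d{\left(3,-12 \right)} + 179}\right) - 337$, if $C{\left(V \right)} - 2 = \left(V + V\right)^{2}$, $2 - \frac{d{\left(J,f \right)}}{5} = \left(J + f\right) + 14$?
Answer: $\frac{134645}{164} \approx 821.01$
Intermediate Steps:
$d{\left(J,f \right)} = -60 - 5 J - 5 f$ ($d{\left(J,f \right)} = 10 - 5 \left(\left(J + f\right) + 14\right) = 10 - 5 \left(14 + J + f\right) = 10 - \left(70 + 5 J + 5 f\right) = -60 - 5 J - 5 f$)
$C{\left(V \right)} = 2 + 4 V^{2}$ ($C{\left(V \right)} = 2 + \left(V + V\right)^{2} = 2 + \left(2 V\right)^{2} = 2 + 4 V^{2}$)
$\left(C{\left(17 \right)} + \frac{1}{d{\left(3,-12 \right)} + 179}\right) - 337 = \left(\left(2 + 4 \cdot 17^{2}\right) + \frac{1}{\left(-60 - 15 - -60\right) + 179}\right) - 337 = \left(\left(2 + 4 \cdot 289\right) + \frac{1}{\left(-60 - 15 + 60\right) + 179}\right) - 337 = \left(\left(2 + 1156\right) + \frac{1}{-15 + 179}\right) - 337 = \left(1158 + \frac{1}{164}\right) - 337 = \frac{189913}{164} - 337 = \frac{134645}{164}$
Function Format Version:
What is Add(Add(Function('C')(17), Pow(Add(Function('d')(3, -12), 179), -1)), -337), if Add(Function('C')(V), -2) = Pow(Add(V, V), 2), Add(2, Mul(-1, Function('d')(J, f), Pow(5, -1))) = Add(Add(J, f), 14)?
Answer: Rational(134645, 164) ≈ 821.01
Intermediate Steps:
Function('d')(J, f) = Add(-60, Mul(-5, J), Mul(-5, f)) (Function('d')(J, f) = Add(10, Mul(-5, Add(Add(J, f), 14))) = Add(10, Mul(-5, Add(14, J, f))) = Add(10, Add(-70, Mul(-5, J), Mul(-5, f))) = Add(-60, Mul(-5, J), Mul(-5, f)))
Function('C')(V) = Add(2, Mul(4, Pow(V, 2))) (Function('C')(V) = Add(2, Pow(Add(V, V), 2)) = Add(2, Pow(Mul(2, V), 2)) = Add(2, Mul(4, Pow(V, 2))))
Add(Add(Function('C')(17), Pow(Add(Function('d')(3, -12), 179), -1)), -337) = Add(Add(Add(2, Mul(4, Pow(17, 2))), Pow(Add(Add(-60, Mul(-5, 3), Mul(-5, -12)), 179), -1)), -337) = Add(Add(Add(2, Mul(4, 289)), Pow(Add(Add(-60, -15, 60), 179), -1)), -337) = Add(Add(Add(2, 1156), Pow(Add(-15, 179), -1)), -337) = Add(Add(1158, Pow(164, -1)), -337) = Add(Add(1158, Rational(1, 164)), -337) = Add(Rational(189913, 164), -337) = Rational(134645, 164)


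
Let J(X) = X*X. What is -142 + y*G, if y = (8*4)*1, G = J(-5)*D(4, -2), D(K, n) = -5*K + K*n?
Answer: -22542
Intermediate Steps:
J(X) = X²
G = -700 (G = (-5)²*(4*(-5 - 2)) = 25*(4*(-7)) = 25*(-28) = -700)
y = 32 (y = 32*1 = 32)
-142 + y*G = -142 + 32*(-700) = -142 - 22400 = -22542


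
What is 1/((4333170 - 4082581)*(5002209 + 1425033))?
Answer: 1/1610596145538 ≈ 6.2089e-13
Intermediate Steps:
1/((4333170 - 4082581)*(5002209 + 1425033)) = 1/(250589*6427242) = 1/1610596145538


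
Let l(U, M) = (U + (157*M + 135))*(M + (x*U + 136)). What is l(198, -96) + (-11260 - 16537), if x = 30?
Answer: -88167017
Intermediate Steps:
l(U, M) = (135 + U + 157*M)*(136 + M + 30*U) (l(U, M) = (U + (157*M + 135))*(M + (30*U + 136)) = (U + (135 + 157*M))*(M + (136 + 30*U)) = (135 + U + 157*M)*(136 + M + 30*U))
l(198, -96) + (-11260 - 16537) = (18360 + 30*198² + 157*(-96)² + 4186*198 + 21487*(-96) + 4711*(-96)*198) + (-11260 - 16537) = (18360 + 30*39204 + 157*9216 + 828828 - 2062752 - 89546688) - 27797 = (18360 + 1176120 + 1446912 + 828828 - 2062752 - 89546688) - 27797 = -88139220 - 27797 = -88167017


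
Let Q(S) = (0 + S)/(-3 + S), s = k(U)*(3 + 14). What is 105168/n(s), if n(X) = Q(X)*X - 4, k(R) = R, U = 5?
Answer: 2874592/2299 ≈ 1250.4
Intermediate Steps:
s = 85 (s = 5*(3 + 14) = 5*17 = 85)
Q(S) = S/(-3 + S)
n(X) = -4 + X²/(-3 + X) (n(X) = (X/(-3 + X))*X - 4 = X²/(-3 + X) - 4 = -4 + X²/(-3 + X))
105168/n(s) = 105168/(((12 + 85² - 4*85)/(-3 + 85))) = 105168/(((12 + 7225 - 340)/82)) = 105168/(((1/82)*6897)) = 105168/(6897/82) = 105168*(82/6897) = 2874592/2299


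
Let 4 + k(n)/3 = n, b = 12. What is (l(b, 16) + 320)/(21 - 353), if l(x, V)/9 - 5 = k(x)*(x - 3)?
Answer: -2309/332 ≈ -6.9548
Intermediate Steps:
k(n) = -12 + 3*n
l(x, V) = 45 + 9*(-12 + 3*x)*(-3 + x) (l(x, V) = 45 + 9*((-12 + 3*x)*(x - 3)) = 45 + 9*((-12 + 3*x)*(-3 + x)) = 45 + 9*(-12 + 3*x)*(-3 + x))
(l(b, 16) + 320)/(21 - 353) = ((369 - 189*12 + 27*12**2) + 320)/(21 - 353) = ((369 - 2268 + 27*144) + 320)/(-332) = ((369 - 2268 + 3888) + 320)*(-1/332) = (1989 + 320)*(-1/332) = 2309*(-1/332) = -2309/332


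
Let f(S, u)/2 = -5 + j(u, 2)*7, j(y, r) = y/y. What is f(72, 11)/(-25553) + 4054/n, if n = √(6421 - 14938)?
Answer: -4/25553 - 4054*I*√8517/8517 ≈ -0.00015654 - 43.928*I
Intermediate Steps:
n = I*√8517 (n = √(-8517) = I*√8517 ≈ 92.288*I)
j(y, r) = 1
f(S, u) = 4 (f(S, u) = 2*(-5 + 1*7) = 2*(-5 + 7) = 2*2 = 4)
f(72, 11)/(-25553) + 4054/n = 4/(-25553) + 4054/((I*√8517)) = 4*(-1/25553) + 4054*(-I*√8517/8517) = -4/25553 - 4054*I*√8517/8517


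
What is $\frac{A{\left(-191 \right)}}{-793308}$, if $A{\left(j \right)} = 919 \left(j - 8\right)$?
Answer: $\frac{182881}{793308} \approx 0.23053$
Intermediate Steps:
$A{\left(j \right)} = -7352 + 919 j$ ($A{\left(j \right)} = 919 \left(-8 + j\right) = -7352 + 919 j$)
$\frac{A{\left(-191 \right)}}{-793308} = \frac{-7352 + 919 \left(-191\right)}{-793308} = \left(-7352 - 175529\right) \left(- \frac{1}{793308}\right) = \left(-182881\right) \left(- \frac{1}{793308}\right) = \frac{182881}{793308}$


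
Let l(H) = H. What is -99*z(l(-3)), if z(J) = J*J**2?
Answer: 2673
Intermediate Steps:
z(J) = J**3
-99*z(l(-3)) = -99*(-3)**3 = -99*(-27) = 2673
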